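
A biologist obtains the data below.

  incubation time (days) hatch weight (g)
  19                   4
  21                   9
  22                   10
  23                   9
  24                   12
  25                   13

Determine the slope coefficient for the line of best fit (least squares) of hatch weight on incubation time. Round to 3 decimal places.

n = 6, Σx = 134, Σy = 57, Σxy = 1305, Σx² = 3016
Sxx = Σx² − (Σx)²/n = 3016 − 2992.666667 = 23.333333
Sxy = Σxy − (Σx)(Σy)/n = 1305 − 1273 = 32
b = Sxy/Sxx = 32/23.333333 = 1.371429

1.371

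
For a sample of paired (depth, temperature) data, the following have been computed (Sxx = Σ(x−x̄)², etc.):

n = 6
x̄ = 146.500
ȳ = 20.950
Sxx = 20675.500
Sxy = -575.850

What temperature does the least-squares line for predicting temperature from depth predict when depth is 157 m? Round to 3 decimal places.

20.658

b = Sxy/Sxx = -575.85/20675.5 = -0.027852
a = ȳ − b·x̄ = 20.95 − (-0.027852)·146.5 = 25.030289
ŷ(157) = a + b·157 = 25.030289 + (-0.027852)·157 = 20.657556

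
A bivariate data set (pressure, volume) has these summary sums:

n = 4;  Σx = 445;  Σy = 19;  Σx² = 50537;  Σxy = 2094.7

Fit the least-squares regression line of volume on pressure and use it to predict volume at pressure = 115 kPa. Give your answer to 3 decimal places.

Sxx = Σx² − (Σx)²/n = 50537 − 49506.25 = 1030.75
Sxy = Σxy − (Σx)(Σy)/n = 2094.7 − 2113.75 = -19.05
b = Sxy/Sxx = -19.05/1030.75 = -0.018482
a = ȳ − b·x̄ = 4.75 − (-0.018482)·111.25 = 6.806088
ŷ(115) = a + b·115 = 6.806088 + (-0.018482)·115 = 4.680694

4.681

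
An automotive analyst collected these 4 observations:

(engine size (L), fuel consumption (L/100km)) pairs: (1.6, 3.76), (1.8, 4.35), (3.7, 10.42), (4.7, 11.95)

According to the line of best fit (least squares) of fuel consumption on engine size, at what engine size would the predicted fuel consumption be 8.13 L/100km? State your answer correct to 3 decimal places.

n = 4, Σx = 11.8, Σy = 30.48, Σxy = 108.565, Σx² = 41.58
Sxx = Σx² − (Σx)²/n = 41.58 − 34.81 = 6.77
Sxy = Σxy − (Σx)(Σy)/n = 108.565 − 89.916 = 18.649
b = Sxy/Sxx = 18.649/6.77 = 2.754653
a = ȳ − b·x̄ = 7.62 − 2.754653·2.95 = -0.506226
Set a + b·x = 8.13: x = (8.13 − (-0.506226)) / 2.754653 = 3.135141

3.135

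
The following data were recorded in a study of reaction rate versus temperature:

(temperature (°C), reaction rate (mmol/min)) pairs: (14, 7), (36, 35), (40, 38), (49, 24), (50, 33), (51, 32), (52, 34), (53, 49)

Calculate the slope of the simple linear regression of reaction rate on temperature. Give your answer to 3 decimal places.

n = 8, Σx = 345, Σy = 252, Σxy = 11701, Σx² = 16107
Sxx = Σx² − (Σx)²/n = 16107 − 14878.125 = 1228.875
Sxy = Σxy − (Σx)(Σy)/n = 11701 − 10867.5 = 833.5
b = Sxy/Sxx = 833.5/1228.875 = 0.678263

0.678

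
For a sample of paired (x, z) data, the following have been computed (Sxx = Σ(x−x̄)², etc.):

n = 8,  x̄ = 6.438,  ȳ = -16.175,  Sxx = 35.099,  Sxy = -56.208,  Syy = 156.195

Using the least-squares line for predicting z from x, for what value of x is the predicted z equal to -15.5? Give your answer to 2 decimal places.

6.02

b = Sxy/Sxx = -56.208/35.099 = -1.601413
a = ȳ − b·x̄ = -16.175 − (-1.601413)·6.438 = -5.865102
Set a + b·x = -15.5: x = (-15.5 − (-5.865102)) / (-1.601413) = 6.016497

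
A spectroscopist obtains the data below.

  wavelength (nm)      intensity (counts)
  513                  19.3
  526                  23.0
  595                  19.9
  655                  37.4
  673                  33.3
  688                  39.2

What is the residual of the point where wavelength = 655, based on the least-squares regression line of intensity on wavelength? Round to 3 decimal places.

n = 6, Σx = 3650, Σy = 172.1, Σxy = 107716.9, Σx² = 2249168
Sxx = Σx² − (Σx)²/n = 2249168 − 2220416.666667 = 28751.333333
Sxy = Σxy − (Σx)(Σy)/n = 107716.9 − 104694.166667 = 3022.733333
b = Sxy/Sxx = 3022.733333/28751.333333 = 0.105134
a = ȳ − b·x̄ = 28.683333 − 0.105134·608.333333 = -35.272986
ŷ(655) = -35.272986 + 0.105134·655 = 33.589571
residual = y − ŷ = 37.4 − 33.589571 = 3.810429

3.810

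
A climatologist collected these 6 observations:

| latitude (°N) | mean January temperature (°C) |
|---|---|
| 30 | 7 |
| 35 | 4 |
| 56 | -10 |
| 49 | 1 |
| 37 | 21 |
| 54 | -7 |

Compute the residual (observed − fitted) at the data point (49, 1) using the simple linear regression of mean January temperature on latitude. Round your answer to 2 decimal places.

2.58

n = 6, Σx = 261, Σy = 16, Σxy = 238, Σx² = 11947
Sxx = Σx² − (Σx)²/n = 11947 − 11353.5 = 593.5
Sxy = Σxy − (Σx)(Σy)/n = 238 − 696 = -458
b = Sxy/Sxx = -458/593.5 = -0.771693
a = ȳ − b·x̄ = 2.666667 − (-0.771693)·43.5 = 36.235327
ŷ(49) = 36.235327 + (-0.771693)·49 = -1.577647
residual = y − ŷ = 1 − (-1.577647) = 2.577647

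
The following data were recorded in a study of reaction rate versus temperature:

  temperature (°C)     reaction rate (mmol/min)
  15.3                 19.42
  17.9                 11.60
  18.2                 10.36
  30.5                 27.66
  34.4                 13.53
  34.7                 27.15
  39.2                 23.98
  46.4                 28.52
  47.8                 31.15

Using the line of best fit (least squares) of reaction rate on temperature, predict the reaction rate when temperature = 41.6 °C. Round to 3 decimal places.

n = 9, Σx = 284.4, Σy = 193.37, Σxy = 6696.799, Σx² = 10177.88
Sxx = Σx² − (Σx)²/n = 10177.88 − 8987.04 = 1190.84
Sxy = Σxy − (Σx)(Σy)/n = 6696.799 − 6110.492 = 586.307
b = Sxy/Sxx = 586.307/1190.84 = 0.492347
a = ȳ − b·x̄ = 21.485556 − 0.492347·31.6 = 5.927377
ŷ(41.6) = a + b·41.6 = 5.927377 + 0.492347·41.6 = 26.409030

26.409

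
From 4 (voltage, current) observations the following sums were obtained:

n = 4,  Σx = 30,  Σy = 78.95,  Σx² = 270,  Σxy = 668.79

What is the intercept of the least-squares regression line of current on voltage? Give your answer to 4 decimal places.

Sxx = Σx² − (Σx)²/n = 270 − 225 = 45
Sxy = Σxy − (Σx)(Σy)/n = 668.79 − 592.125 = 76.665
b = Sxy/Sxx = 76.665/45 = 1.703667
a = ȳ − b·x̄ = 19.7375 − 1.703667·7.5 = 6.96

6.9600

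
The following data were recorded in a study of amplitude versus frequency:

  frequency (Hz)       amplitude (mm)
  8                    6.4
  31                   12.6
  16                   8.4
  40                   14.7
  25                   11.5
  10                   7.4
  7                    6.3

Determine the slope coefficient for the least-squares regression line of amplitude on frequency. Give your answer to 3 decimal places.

0.259

n = 7, Σx = 137, Σy = 67.3, Σxy = 1569.8, Σx² = 3655
Sxx = Σx² − (Σx)²/n = 3655 − 2681.285714 = 973.714286
Sxy = Σxy − (Σx)(Σy)/n = 1569.8 − 1317.157143 = 252.642857
b = Sxy/Sxx = 252.642857/973.714286 = 0.259463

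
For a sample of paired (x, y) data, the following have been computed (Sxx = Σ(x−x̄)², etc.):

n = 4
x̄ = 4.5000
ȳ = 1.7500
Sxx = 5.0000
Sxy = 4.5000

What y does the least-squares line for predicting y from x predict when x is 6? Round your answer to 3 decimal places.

b = Sxy/Sxx = 4.5/5 = 0.9
a = ȳ − b·x̄ = 1.75 − 0.9·4.5 = -2.3
ŷ(6) = a + b·6 = -2.3 + 0.9·6 = 3.1

3.100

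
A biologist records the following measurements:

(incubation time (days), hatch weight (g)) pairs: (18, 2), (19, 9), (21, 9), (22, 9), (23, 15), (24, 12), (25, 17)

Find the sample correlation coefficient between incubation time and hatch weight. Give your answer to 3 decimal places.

0.888

n = 7, Σx = 152, Σy = 73, Σxy = 1652, Σx² = 3340, Σy² = 905
Sxx = Σx² − (Σx)²/n = 3340 − 3300.571429 = 39.428571
Sxy = Σxy − (Σx)(Σy)/n = 1652 − 1585.142857 = 66.857143
Syy = Σy² − (Σy)²/n = 905 − 761.285714 = 143.714286
r = Sxy/√(Sxx·Syy) = 66.857143/√(5666.448980) = 66.857143/75.275819 = 0.888162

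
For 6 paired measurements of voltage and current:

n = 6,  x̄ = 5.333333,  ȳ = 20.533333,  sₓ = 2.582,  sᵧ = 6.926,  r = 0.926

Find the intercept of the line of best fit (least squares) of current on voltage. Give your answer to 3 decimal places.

7.286

b = r · sᵧ/sₓ = 0.926 · 6.926/2.582 = 2.483918
a = ȳ − b·x̄ = 20.533333 − 2.483918·5.333333 = 7.285772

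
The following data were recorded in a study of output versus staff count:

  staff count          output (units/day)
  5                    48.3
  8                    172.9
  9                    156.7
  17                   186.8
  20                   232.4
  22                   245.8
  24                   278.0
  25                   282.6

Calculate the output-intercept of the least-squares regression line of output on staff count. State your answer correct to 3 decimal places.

n = 8, Σx = 130, Σy = 1603.5, Σxy = 30003.2, Σx² = 2544
Sxx = Σx² − (Σx)²/n = 2544 − 2112.5 = 431.5
Sxy = Σxy − (Σx)(Σy)/n = 30003.2 − 26056.875 = 3946.325
b = Sxy/Sxx = 3946.325/431.5 = 9.145597
a = ȳ − b·x̄ = 200.4375 − 9.145597·16.25 = 51.821553

51.822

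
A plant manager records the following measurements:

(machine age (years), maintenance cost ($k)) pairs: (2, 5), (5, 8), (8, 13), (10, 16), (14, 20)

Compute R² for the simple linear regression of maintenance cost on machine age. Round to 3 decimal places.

0.990

n = 5, Σx = 39, Σy = 62, Σxy = 594, Σx² = 389, Σy² = 914
Sxx = Σx² − (Σx)²/n = 389 − 304.2 = 84.8
Sxy = Σxy − (Σx)(Σy)/n = 594 − 483.6 = 110.4
Syy = Σy² − (Σy)²/n = 914 − 768.8 = 145.2
R² = Sxy²/(Sxx·Syy) = (110.4)²/(84.8·145.2) = 0.989864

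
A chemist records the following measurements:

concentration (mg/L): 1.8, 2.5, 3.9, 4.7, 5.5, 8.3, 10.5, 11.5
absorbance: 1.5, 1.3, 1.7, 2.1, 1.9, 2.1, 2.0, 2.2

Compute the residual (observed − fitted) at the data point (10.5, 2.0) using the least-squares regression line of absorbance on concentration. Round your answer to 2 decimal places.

-0.16

n = 8, Σx = 48.7, Σy = 14.8, Σxy = 96.63, Σx² = 388.43
Sxx = Σx² − (Σx)²/n = 388.43 − 296.46125 = 91.96875
Sxy = Σxy − (Σx)(Σy)/n = 96.63 − 90.095 = 6.535
b = Sxy/Sxx = 6.535/91.96875 = 0.071057
a = ȳ − b·x̄ = 1.85 − 0.071057·6.0875 = 1.417442
ŷ(10.5) = 1.417442 + 0.071057·10.5 = 2.163538
residual = y − ŷ = 2.0 − 2.163538 = -0.163538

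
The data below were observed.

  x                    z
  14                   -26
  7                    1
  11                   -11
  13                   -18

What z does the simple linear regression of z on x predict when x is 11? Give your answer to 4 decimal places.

n = 4, Σx = 45, Σy = -54, Σxy = -712, Σx² = 535
Sxx = Σx² − (Σx)²/n = 535 − 506.25 = 28.75
Sxy = Σxy − (Σx)(Σy)/n = -712 − (-607.5) = -104.5
b = Sxy/Sxx = -104.5/28.75 = -3.634783
a = ȳ − b·x̄ = -13.5 − (-3.634783)·11.25 = 27.391304
ŷ(11) = a + b·11 = 27.391304 + (-3.634783)·11 = -12.591304

-12.5913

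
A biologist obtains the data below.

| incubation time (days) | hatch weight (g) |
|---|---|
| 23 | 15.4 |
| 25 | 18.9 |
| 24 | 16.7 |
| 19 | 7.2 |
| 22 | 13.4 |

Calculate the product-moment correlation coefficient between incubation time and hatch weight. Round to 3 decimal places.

n = 5, Σx = 113, Σy = 71.6, Σxy = 1659.1, Σx² = 2575, Σy² = 1104.66
Sxx = Σx² − (Σx)²/n = 2575 − 2553.8 = 21.2
Sxy = Σxy − (Σx)(Σy)/n = 1659.1 − 1618.16 = 40.94
Syy = Σy² − (Σy)²/n = 1104.66 − 1025.312 = 79.348
r = Sxy/√(Sxx·Syy) = 40.94/√(1682.1776) = 40.94/41.014358 = 0.998187

0.998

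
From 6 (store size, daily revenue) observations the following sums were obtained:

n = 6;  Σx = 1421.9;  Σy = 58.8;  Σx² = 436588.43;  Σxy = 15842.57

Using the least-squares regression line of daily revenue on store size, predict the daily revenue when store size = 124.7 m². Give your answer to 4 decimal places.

Sxx = Σx² − (Σx)²/n = 436588.43 − 336966.601667 = 99621.828333
Sxy = Σxy − (Σx)(Σy)/n = 15842.57 − 13934.62 = 1907.95
b = Sxy/Sxx = 1907.95/99621.828333 = 0.019152
a = ȳ − b·x̄ = 9.8 − 0.019152·236.983333 = 5.261312
ŷ(124.7) = a + b·124.7 = 5.261312 + 0.019152·124.7 = 7.649558

7.6496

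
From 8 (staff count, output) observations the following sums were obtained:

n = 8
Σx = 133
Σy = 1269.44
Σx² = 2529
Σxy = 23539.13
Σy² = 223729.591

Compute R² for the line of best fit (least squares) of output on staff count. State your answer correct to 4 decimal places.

0.8364

Sxx = Σx² − (Σx)²/n = 2529 − 2211.125 = 317.875
Sxy = Σxy − (Σx)(Σy)/n = 23539.13 − 21104.44 = 2434.69
Syy = Σy² − (Σy)²/n = 223729.591 − 201434.7392 = 22294.8518
R² = Sxy²/(Sxx·Syy) = (2434.69)²/(317.875·22294.8518) = 0.836424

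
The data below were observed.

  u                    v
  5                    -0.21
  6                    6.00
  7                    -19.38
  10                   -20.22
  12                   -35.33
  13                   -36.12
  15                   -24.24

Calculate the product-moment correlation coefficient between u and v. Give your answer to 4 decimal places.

n = 7, Σx = 68, Σy = -129.5, Σxy = -1560.03, Σx² = 748, Σy² = 3960.9178
Sxx = Σx² − (Σx)²/n = 748 − 660.571429 = 87.428571
Sxy = Σxy − (Σx)(Σy)/n = -1560.03 − (-1258) = -302.03
Syy = Σy² − (Σy)²/n = 3960.9178 − 2395.75 = 1565.1678
r = Sxy/√(Sxx·Syy) = -302.03/√(136840.3848) = -302.03/369.919430 = -0.816475

-0.8165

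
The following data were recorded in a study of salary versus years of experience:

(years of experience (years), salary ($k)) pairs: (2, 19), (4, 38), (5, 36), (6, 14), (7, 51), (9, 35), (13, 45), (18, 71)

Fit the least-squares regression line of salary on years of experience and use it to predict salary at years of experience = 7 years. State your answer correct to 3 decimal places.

n = 8, Σx = 64, Σy = 309, Σxy = 2989, Σx² = 704
Sxx = Σx² − (Σx)²/n = 704 − 512 = 192
Sxy = Σxy − (Σx)(Σy)/n = 2989 − 2472 = 517
b = Sxy/Sxx = 517/192 = 2.692708
a = ȳ − b·x̄ = 38.625 − 2.692708·8 = 17.083333
ŷ(7) = a + b·7 = 17.083333 + 2.692708·7 = 35.932292

35.932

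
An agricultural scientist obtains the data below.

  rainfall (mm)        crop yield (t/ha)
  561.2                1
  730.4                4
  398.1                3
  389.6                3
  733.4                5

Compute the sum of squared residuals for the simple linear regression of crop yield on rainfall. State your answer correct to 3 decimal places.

n = 5, Σx = 2812.7, Σy = 16, Σxy = 9512.9, Σx² = 1696576.93, Σy² = 60
Sxx = Σx² − (Σx)²/n = 1696576.93 − 1582256.258 = 114320.672
Sxy = Σxy − (Σx)(Σy)/n = 9512.9 − 9000.64 = 512.26
Syy = Σy² − (Σy)²/n = 60 − 51.2 = 8.8
b = Sxy/Sxx = 512.26/114320.672 = 0.004481
SSE = Syy − b·Sxy = 8.8 − 0.004481·512.26 = 6.504612

6.505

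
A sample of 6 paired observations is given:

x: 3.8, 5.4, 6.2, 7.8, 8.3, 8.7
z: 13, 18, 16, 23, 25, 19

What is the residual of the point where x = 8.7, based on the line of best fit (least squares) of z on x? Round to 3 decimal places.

-3.775

n = 6, Σx = 40.2, Σy = 114, Σxy = 798, Σx² = 287.46
Sxx = Σx² − (Σx)²/n = 287.46 − 269.34 = 18.12
Sxy = Σxy − (Σx)(Σy)/n = 798 − 763.8 = 34.2
b = Sxy/Sxx = 34.2/18.12 = 1.887417
a = ȳ − b·x̄ = 19 − 1.887417·6.7 = 6.354305
ŷ(8.7) = 6.354305 + 1.887417·8.7 = 22.774834
residual = y − ŷ = 19 − 22.774834 = -3.774834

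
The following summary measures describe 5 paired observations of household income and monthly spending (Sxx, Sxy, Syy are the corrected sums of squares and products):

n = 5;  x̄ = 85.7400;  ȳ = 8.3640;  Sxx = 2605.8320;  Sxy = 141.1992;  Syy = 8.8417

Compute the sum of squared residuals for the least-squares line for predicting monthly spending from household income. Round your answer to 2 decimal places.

1.19

b = Sxy/Sxx = 141.1992/2605.832 = 0.054186
SSE = Syy − b·Sxy = 8.8417 − 0.054186·141.1992 = 1.190703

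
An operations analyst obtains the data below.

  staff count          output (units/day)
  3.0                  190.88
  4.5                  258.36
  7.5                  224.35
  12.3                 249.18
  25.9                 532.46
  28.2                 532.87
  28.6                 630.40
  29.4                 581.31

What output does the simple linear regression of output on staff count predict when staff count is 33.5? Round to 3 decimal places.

n = 8, Σx = 139.4, Σy = 3199.81, Σxy = 70420.401, Σx² = 3385.16
Sxx = Σx² − (Σx)²/n = 3385.16 − 2429.045 = 956.115
Sxy = Σxy − (Σx)(Σy)/n = 70420.401 − 55756.68925 = 14663.71175
b = Sxy/Sxx = 14663.71175/956.115 = 15.336766
a = ȳ − b·x̄ = 399.97625 − 15.336766·17.425 = 132.733107
ŷ(33.5) = a + b·33.5 = 132.733107 + 15.336766·33.5 = 646.514759

646.515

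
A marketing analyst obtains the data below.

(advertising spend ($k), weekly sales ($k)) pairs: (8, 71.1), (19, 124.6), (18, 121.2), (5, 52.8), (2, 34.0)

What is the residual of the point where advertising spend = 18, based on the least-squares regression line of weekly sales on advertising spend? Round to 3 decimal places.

n = 5, Σx = 52, Σy = 403.7, Σxy = 5449.8, Σx² = 778
Sxx = Σx² − (Σx)²/n = 778 − 540.8 = 237.2
Sxy = Σxy − (Σx)(Σy)/n = 5449.8 − 4198.48 = 1251.32
b = Sxy/Sxx = 1251.32/237.2 = 5.275379
a = ȳ − b·x̄ = 80.74 − 5.275379·10.4 = 25.876054
ŷ(18) = 25.876054 + 5.275379·18 = 120.832884
residual = y − ŷ = 121.2 − 120.832884 = 0.367116

0.367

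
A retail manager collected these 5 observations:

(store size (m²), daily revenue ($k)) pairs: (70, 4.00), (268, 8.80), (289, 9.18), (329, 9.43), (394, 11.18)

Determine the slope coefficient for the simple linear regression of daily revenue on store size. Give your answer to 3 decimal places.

n = 5, Σx = 1350, Σy = 42.59, Σxy = 12798.81, Σx² = 423722
Sxx = Σx² − (Σx)²/n = 423722 − 364500 = 59222
Sxy = Σxy − (Σx)(Σy)/n = 12798.81 − 11499.3 = 1299.51
b = Sxy/Sxx = 1299.51/59222 = 0.021943

0.022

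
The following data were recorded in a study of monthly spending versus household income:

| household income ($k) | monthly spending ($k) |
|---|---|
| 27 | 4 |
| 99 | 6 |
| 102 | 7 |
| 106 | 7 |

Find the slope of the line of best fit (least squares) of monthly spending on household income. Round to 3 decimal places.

n = 4, Σx = 334, Σy = 24, Σxy = 2158, Σx² = 32170
Sxx = Σx² − (Σx)²/n = 32170 − 27889 = 4281
Sxy = Σxy − (Σx)(Σy)/n = 2158 − 2004 = 154
b = Sxy/Sxx = 154/4281 = 0.035973

0.036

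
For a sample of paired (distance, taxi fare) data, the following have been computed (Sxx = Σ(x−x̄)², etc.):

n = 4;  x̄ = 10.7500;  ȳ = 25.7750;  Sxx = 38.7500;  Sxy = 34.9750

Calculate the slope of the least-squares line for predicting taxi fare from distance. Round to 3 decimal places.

0.903

b = Sxy/Sxx = 34.975/38.75 = 0.902581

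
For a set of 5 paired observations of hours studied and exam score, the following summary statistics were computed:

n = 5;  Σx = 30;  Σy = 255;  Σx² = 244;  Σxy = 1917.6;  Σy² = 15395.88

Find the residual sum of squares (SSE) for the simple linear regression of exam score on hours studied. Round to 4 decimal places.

Sxx = Σx² − (Σx)²/n = 244 − 180 = 64
Sxy = Σxy − (Σx)(Σy)/n = 1917.6 − 1530 = 387.6
Syy = Σy² − (Σy)²/n = 15395.88 − 13005 = 2390.88
b = Sxy/Sxx = 387.6/64 = 6.05625
SSE = Syy − b·Sxy = 2390.88 − 6.05625·387.6 = 43.4775

43.4775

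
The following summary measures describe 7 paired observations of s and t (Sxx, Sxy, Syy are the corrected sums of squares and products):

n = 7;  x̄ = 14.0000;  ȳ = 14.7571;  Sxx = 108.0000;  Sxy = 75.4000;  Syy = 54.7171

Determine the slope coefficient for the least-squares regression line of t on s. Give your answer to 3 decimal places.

0.698

b = Sxy/Sxx = 75.4/108 = 0.698148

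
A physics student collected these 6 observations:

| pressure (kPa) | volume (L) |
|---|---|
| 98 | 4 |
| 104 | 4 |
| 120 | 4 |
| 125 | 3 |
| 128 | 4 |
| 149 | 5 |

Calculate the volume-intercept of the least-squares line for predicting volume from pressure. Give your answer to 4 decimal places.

2.2631

n = 6, Σx = 724, Σy = 24, Σxy = 2920, Σx² = 89030
Sxx = Σx² − (Σx)²/n = 89030 − 87362.666667 = 1667.333333
Sxy = Σxy − (Σx)(Σy)/n = 2920 − 2896 = 24
b = Sxy/Sxx = 24/1667.333333 = 0.014394
a = ȳ − b·x̄ = 4 − 0.014394·120.666667 = 2.263095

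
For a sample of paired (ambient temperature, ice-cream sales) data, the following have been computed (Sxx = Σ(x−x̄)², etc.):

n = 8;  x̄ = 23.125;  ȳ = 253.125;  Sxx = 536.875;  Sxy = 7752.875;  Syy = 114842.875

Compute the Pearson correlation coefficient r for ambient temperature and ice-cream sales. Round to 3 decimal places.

r = Sxy/√(Sxx·Syy) = 7752.875/√(61656268.515625) = 7752.875/7852.150566 = 0.987357

0.987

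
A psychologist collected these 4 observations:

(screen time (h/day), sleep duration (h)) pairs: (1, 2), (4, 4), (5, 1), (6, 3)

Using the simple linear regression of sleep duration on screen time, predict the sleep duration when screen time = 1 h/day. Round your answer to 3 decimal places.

2.286

n = 4, Σx = 16, Σy = 10, Σxy = 41, Σx² = 78
Sxx = Σx² − (Σx)²/n = 78 − 64 = 14
Sxy = Σxy − (Σx)(Σy)/n = 41 − 40 = 1
b = Sxy/Sxx = 1/14 = 0.071429
a = ȳ − b·x̄ = 2.5 − 0.071429·4 = 2.214286
ŷ(1) = a + b·1 = 2.214286 + 0.071429·1 = 2.285714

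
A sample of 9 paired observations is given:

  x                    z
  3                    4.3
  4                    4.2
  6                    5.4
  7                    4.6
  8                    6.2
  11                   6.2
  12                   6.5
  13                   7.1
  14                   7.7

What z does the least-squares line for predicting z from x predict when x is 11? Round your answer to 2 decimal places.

n = 9, Σx = 78, Σy = 52.2, Σxy = 490.2, Σx² = 804
Sxx = Σx² − (Σx)²/n = 804 − 676 = 128
Sxy = Σxy − (Σx)(Σy)/n = 490.2 − 452.4 = 37.8
b = Sxy/Sxx = 37.8/128 = 0.295312
a = ȳ − b·x̄ = 5.8 − 0.295312·8.666667 = 3.240625
ŷ(11) = a + b·11 = 3.240625 + 0.295312·11 = 6.489063

6.49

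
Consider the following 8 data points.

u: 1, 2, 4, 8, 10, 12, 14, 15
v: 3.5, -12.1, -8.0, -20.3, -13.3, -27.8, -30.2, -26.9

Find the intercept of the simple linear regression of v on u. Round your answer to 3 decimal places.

-1.093

n = 8, Σx = 66, Σy = -135.1, Σxy = -1508, Σx² = 750
Sxx = Σx² − (Σx)²/n = 750 − 544.5 = 205.5
Sxy = Σxy − (Σx)(Σy)/n = -1508 − (-1114.575) = -393.425
b = Sxy/Sxx = -393.425/205.5 = -1.914477
a = ȳ − b·x̄ = -16.8875 − (-1.914477)·8.25 = -1.093066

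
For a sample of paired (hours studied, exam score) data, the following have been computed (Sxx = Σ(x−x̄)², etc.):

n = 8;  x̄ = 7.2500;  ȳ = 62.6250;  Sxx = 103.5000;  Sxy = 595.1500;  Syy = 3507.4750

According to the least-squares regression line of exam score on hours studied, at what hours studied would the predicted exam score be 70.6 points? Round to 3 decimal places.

b = Sxy/Sxx = 595.15/103.5 = 5.750242
a = ȳ − b·x̄ = 62.625 − 5.750242·7.25 = 20.935749
Set a + b·x = 70.6: x = (70.6 − 20.935749) / 5.750242 = 8.636898

8.637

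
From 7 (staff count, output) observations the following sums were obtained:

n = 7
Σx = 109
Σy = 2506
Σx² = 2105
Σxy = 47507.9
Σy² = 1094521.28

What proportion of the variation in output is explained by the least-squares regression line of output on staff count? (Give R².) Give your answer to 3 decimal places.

Sxx = Σx² − (Σx)²/n = 2105 − 1697.285714 = 407.714286
Sxy = Σxy − (Σx)(Σy)/n = 47507.9 − 39022 = 8485.9
Syy = Σy² − (Σy)²/n = 1094521.28 − 897148 = 197373.28
R² = Sxy²/(Sxx·Syy) = (8485.9)²/(407.714286·197373.28) = 0.894853

0.895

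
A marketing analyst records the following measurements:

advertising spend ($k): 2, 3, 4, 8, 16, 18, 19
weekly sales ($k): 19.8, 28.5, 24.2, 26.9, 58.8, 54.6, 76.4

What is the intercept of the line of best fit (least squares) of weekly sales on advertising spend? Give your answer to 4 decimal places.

n = 7, Σx = 70, Σy = 289.2, Σxy = 3812.3, Σx² = 1034
Sxx = Σx² − (Σx)²/n = 1034 − 700 = 334
Sxy = Σxy − (Σx)(Σy)/n = 3812.3 − 2892 = 920.3
b = Sxy/Sxx = 920.3/334 = 2.755389
a = ȳ − b·x̄ = 41.314286 − 2.755389·10 = 13.760393

13.7604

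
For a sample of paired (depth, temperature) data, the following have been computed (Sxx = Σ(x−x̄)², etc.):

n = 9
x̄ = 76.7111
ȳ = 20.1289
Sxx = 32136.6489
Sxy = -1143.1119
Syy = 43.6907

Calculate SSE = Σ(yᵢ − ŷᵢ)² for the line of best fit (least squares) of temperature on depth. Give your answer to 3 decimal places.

3.030

b = Sxy/Sxx = -1143.1119/32136.6489 = -0.035570
SSE = Syy − b·Sxy = 43.6907 − (-0.035570)·(-1143.1119) = 3.029808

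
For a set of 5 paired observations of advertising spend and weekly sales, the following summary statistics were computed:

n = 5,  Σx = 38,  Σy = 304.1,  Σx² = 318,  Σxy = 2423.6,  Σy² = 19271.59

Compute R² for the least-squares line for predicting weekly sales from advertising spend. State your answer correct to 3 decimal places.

Sxx = Σx² − (Σx)²/n = 318 − 288.8 = 29.2
Sxy = Σxy − (Σx)(Σy)/n = 2423.6 − 2311.16 = 112.44
Syy = Σy² − (Σy)²/n = 19271.59 − 18495.362 = 776.228
R² = Sxy²/(Sxx·Syy) = (112.44)²/(29.2·776.228) = 0.557788

0.558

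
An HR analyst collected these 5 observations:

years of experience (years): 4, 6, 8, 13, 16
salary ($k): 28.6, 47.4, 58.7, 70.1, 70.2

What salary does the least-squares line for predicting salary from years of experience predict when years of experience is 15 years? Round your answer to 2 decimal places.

72.95

n = 5, Σx = 47, Σy = 275, Σxy = 2902.9, Σx² = 541
Sxx = Σx² − (Σx)²/n = 541 − 441.8 = 99.2
Sxy = Σxy − (Σx)(Σy)/n = 2902.9 − 2585 = 317.9
b = Sxy/Sxx = 317.9/99.2 = 3.204637
a = ȳ − b·x̄ = 55 − 3.204637·9.4 = 24.876411
ŷ(15) = a + b·15 = 24.876411 + 3.204637·15 = 72.945968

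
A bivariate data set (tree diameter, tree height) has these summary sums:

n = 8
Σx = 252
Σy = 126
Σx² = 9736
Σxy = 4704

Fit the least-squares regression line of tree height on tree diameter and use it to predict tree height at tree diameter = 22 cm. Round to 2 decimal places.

Sxx = Σx² − (Σx)²/n = 9736 − 7938 = 1798
Sxy = Σxy − (Σx)(Σy)/n = 4704 − 3969 = 735
b = Sxy/Sxx = 735/1798 = 0.408788
a = ȳ − b·x̄ = 15.75 − 0.408788·31.5 = 2.873192
ŷ(22) = a + b·22 = 2.873192 + 0.408788·22 = 11.866518

11.87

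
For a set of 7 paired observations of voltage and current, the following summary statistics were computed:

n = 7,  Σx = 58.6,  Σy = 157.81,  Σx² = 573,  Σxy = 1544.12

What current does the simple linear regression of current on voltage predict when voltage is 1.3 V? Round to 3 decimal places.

Sxx = Σx² − (Σx)²/n = 573 − 490.565714 = 82.434286
Sxy = Σxy − (Σx)(Σy)/n = 1544.12 − 1321.095143 = 223.024857
b = Sxy/Sxx = 223.024857/82.434286 = 2.705487
a = ȳ − b·x̄ = 22.544286 − 2.705487·8.371429 = -0.104502
ŷ(1.3) = a + b·1.3 = -0.104502 + 2.705487·1.3 = 3.412630

3.413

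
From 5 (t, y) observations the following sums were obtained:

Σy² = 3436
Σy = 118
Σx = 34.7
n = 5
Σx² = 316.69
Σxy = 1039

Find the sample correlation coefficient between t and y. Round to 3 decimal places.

0.990

Sxx = Σx² − (Σx)²/n = 316.69 − 240.818 = 75.872
Sxy = Σxy − (Σx)(Σy)/n = 1039 − 818.92 = 220.08
Syy = Σy² − (Σy)²/n = 3436 − 2784.8 = 651.2
r = Sxy/√(Sxx·Syy) = 220.08/√(49407.8464) = 220.08/222.278758 = 0.990108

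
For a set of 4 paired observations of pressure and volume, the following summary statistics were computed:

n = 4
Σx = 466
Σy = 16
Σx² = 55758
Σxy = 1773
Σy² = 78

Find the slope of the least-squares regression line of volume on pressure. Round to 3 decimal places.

Sxx = Σx² − (Σx)²/n = 55758 − 54289 = 1469
Sxy = Σxy − (Σx)(Σy)/n = 1773 − 1864 = -91
b = Sxy/Sxx = -91/1469 = -0.061947

-0.062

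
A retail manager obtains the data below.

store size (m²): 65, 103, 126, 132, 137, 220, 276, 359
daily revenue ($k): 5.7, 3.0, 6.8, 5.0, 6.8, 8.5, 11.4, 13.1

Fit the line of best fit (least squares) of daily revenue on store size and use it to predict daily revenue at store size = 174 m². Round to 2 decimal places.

n = 8, Σx = 1418, Σy = 60.3, Σxy = 12847.2, Σx² = 320360
Sxx = Σx² − (Σx)²/n = 320360 − 251340.5 = 69019.5
Sxy = Σxy − (Σx)(Σy)/n = 12847.2 − 10688.175 = 2159.025
b = Sxy/Sxx = 2159.025/69019.5 = 0.031281
a = ȳ − b·x̄ = 7.5375 − 0.031281·177.25 = 1.992876
ŷ(174) = a + b·174 = 1.992876 + 0.031281·174 = 7.435836

7.44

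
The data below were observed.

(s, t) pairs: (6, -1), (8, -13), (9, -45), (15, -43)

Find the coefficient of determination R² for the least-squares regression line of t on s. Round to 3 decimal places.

n = 4, Σx = 38, Σy = -102, Σxy = -1160, Σx² = 406, Σy² = 4044
Sxx = Σx² − (Σx)²/n = 406 − 361 = 45
Sxy = Σxy − (Σx)(Σy)/n = -1160 − (-969) = -191
Syy = Σy² − (Σy)²/n = 4044 − 2601 = 1443
R² = Sxy²/(Sxx·Syy) = (-191)²/(45·1443) = 0.561808

0.562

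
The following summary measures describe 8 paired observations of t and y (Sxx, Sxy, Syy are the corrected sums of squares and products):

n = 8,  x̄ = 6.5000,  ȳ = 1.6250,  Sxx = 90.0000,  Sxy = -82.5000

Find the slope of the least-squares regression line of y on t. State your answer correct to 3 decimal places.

-0.917

b = Sxy/Sxx = -82.5/90 = -0.916667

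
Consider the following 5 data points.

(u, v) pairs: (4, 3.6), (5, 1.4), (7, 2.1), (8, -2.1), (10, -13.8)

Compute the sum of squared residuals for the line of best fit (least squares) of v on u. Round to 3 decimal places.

46.740

n = 5, Σx = 34, Σy = -8.8, Σxy = -118.7, Σx² = 254, Σy² = 214.18
Sxx = Σx² − (Σx)²/n = 254 − 231.2 = 22.8
Sxy = Σxy − (Σx)(Σy)/n = -118.7 − (-59.84) = -58.86
Syy = Σy² − (Σy)²/n = 214.18 − 15.488 = 198.692
b = Sxy/Sxx = -58.86/22.8 = -2.581579
SSE = Syy − b·Sxy = 198.692 − (-2.581579)·(-58.86) = 46.740263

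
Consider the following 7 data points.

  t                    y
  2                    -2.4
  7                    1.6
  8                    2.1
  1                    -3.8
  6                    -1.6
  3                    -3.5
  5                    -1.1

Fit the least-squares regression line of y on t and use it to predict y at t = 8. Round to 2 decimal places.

1.52

n = 7, Σx = 32, Σy = -8.7, Σxy = -6.2, Σx² = 188
Sxx = Σx² − (Σx)²/n = 188 − 146.285714 = 41.714286
Sxy = Σxy − (Σx)(Σy)/n = -6.2 − (-39.771429) = 33.571429
b = Sxy/Sxx = 33.571429/41.714286 = 0.804795
a = ȳ − b·x̄ = -1.242857 − 0.804795·4.571429 = -4.921918
ŷ(8) = a + b·8 = -4.921918 + 0.804795·8 = 1.516438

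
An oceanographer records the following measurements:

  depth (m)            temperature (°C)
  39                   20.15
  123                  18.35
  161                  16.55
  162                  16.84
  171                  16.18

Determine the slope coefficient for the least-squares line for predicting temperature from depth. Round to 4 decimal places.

-0.0294

n = 5, Σx = 656, Σy = 88.07, Σxy = 11202.31, Σx² = 98056
Sxx = Σx² − (Σx)²/n = 98056 − 86067.2 = 11988.8
Sxy = Σxy − (Σx)(Σy)/n = 11202.31 − 11554.784 = -352.474
b = Sxy/Sxx = -352.474/11988.8 = -0.029400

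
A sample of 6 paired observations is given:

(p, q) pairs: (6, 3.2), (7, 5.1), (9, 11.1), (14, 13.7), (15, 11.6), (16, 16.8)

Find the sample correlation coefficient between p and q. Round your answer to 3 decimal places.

0.912

n = 6, Σx = 67, Σy = 61.5, Σxy = 789.4, Σx² = 843, Σy² = 763.95
Sxx = Σx² − (Σx)²/n = 843 − 748.166667 = 94.833333
Sxy = Σxy − (Σx)(Σy)/n = 789.4 − 686.75 = 102.65
Syy = Σy² − (Σy)²/n = 763.95 − 630.375 = 133.575
r = Sxy/√(Sxx·Syy) = 102.65/√(12667.3625) = 102.65/112.549378 = 0.912044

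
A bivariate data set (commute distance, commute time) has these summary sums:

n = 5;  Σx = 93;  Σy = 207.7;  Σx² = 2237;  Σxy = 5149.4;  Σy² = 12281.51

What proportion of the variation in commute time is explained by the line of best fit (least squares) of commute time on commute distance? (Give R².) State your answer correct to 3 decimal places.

0.893

Sxx = Σx² − (Σx)²/n = 2237 − 1729.8 = 507.2
Sxy = Σxy − (Σx)(Σy)/n = 5149.4 − 3863.22 = 1286.18
Syy = Σy² − (Σy)²/n = 12281.51 − 8627.858 = 3653.652
R² = Sxy²/(Sxx·Syy) = (1286.18)²/(507.2·3653.652) = 0.892683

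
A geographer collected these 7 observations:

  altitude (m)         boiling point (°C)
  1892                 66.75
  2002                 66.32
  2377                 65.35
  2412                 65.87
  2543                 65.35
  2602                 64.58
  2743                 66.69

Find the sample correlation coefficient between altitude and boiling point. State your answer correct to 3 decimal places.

-0.448

n = 7, Σx = 16571, Σy = 460.91, Σxy = 1090431.91, Σx² = 39816843, Σy² = 30352.1393
Sxx = Σx² − (Σx)²/n = 39816843 − 39228291.571429 = 588551.428571
Sxy = Σxy − (Σx)(Σy)/n = 1090431.91 − 1091105.658571 = -673.748571
Syy = Σy² − (Σy)²/n = 30352.1393 − 30348.289729 = 3.849571
r = Sxy/√(Sxx·Syy) = -673.748571/√(2265670.763673) = -673.748571/1505.214524 = -0.447610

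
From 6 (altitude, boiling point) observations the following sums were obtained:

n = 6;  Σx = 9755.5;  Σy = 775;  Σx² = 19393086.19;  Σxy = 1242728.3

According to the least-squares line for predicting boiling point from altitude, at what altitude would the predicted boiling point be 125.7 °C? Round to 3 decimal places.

2331.240

Sxx = Σx² − (Σx)²/n = 19393086.19 − 15861630.041667 = 3531456.148333
Sxy = Σxy − (Σx)(Σy)/n = 1242728.3 − 1260085.416667 = -17357.116667
b = Sxy/Sxx = -17357.116667/3531456.148333 = -0.004915
a = ȳ − b·x̄ = 129.166667 − (-0.004915)·1625.916667 = 137.158052
Set a + b·x = 125.7: x = (125.7 − 137.158052) / (-0.004915) = 2331.240111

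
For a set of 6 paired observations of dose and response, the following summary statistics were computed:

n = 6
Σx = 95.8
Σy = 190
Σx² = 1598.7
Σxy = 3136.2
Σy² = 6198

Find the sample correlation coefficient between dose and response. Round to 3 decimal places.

Sxx = Σx² − (Σx)²/n = 1598.7 − 1529.606667 = 69.093333
Sxy = Σxy − (Σx)(Σy)/n = 3136.2 − 3033.666667 = 102.533333
Syy = Σy² − (Σy)²/n = 6198 − 6016.666667 = 181.333333
r = Sxy/√(Sxx·Syy) = 102.533333/√(12528.924444) = 102.533333/111.932678 = 0.916027

0.916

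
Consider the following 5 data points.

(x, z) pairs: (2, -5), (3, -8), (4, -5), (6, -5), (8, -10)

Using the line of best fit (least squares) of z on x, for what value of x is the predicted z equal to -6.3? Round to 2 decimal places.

n = 5, Σx = 23, Σy = -33, Σxy = -164, Σx² = 129
Sxx = Σx² − (Σx)²/n = 129 − 105.8 = 23.2
Sxy = Σxy − (Σx)(Σy)/n = -164 − (-151.8) = -12.2
b = Sxy/Sxx = -12.2/23.2 = -0.525862
a = ȳ − b·x̄ = -6.6 − (-0.525862)·4.6 = -4.181034
Set a + b·x = -6.3: x = (-6.3 − (-4.181034)) / (-0.525862) = 4.029508

4.03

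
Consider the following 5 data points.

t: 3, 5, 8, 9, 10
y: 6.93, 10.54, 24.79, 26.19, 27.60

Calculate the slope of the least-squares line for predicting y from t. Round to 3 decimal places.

n = 5, Σx = 35, Σy = 96.05, Σxy = 783.52, Σx² = 279
Sxx = Σx² − (Σx)²/n = 279 − 245 = 34
Sxy = Σxy − (Σx)(Σy)/n = 783.52 − 672.35 = 111.17
b = Sxy/Sxx = 111.17/34 = 3.269706

3.270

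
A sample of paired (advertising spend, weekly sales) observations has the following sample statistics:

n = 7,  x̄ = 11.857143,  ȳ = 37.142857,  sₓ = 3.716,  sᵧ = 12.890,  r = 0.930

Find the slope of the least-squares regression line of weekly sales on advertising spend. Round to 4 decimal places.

3.2260

b = r · sᵧ/sₓ = 0.93 · 12.89/3.716 = 3.225969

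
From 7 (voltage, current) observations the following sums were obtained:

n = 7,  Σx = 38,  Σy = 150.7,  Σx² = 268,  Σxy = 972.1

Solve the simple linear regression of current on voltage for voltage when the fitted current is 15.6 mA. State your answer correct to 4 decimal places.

3.0530

Sxx = Σx² − (Σx)²/n = 268 − 206.285714 = 61.714286
Sxy = Σxy − (Σx)(Σy)/n = 972.1 − 818.085714 = 154.014286
b = Sxy/Sxx = 154.014286/61.714286 = 2.495602
a = ȳ − b·x̄ = 21.528571 − 2.495602·5.428571 = 7.981019
Set a + b·x = 15.6: x = (15.6 − 7.981019) / 2.495602 = 3.052964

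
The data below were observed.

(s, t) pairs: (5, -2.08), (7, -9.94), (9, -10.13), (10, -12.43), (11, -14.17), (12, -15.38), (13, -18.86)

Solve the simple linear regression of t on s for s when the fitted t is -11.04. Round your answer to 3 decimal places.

9.123

n = 7, Σx = 67, Σy = -82.99, Σxy = -881.06, Σx² = 689
Sxx = Σx² − (Σx)²/n = 689 − 641.285714 = 47.714286
Sxy = Σxy − (Σx)(Σy)/n = -881.06 − (-794.332857) = -86.727143
b = Sxy/Sxx = -86.727143/47.714286 = -1.817635
a = ȳ − b·x̄ = -11.855714 − (-1.817635)·9.571429 = 5.541647
Set a + b·x = -11.04: x = (-11.04 − 5.541647) / (-1.817635) = 9.122651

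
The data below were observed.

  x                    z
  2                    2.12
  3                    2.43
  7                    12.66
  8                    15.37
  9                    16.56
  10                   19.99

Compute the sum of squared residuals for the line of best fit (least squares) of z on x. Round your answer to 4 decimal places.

n = 6, Σx = 39, Σy = 69.13, Σxy = 572.05, Σx² = 307, Σy² = 1080.7455
Sxx = Σx² − (Σx)²/n = 307 − 253.5 = 53.5
Sxy = Σxy − (Σx)(Σy)/n = 572.05 − 449.345 = 122.705
Syy = Σy² − (Σy)²/n = 1080.7455 − 796.492817 = 284.252683
b = Sxy/Sxx = 122.705/53.5 = 2.293551
SSE = Syy − b·Sxy = 284.252683 − 2.293551·122.705 = 2.822459

2.8225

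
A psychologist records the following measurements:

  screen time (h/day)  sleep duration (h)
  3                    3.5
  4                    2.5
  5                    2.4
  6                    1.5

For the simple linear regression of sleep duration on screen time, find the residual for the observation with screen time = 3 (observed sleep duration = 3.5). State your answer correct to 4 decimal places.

0.1100

n = 4, Σx = 18, Σy = 9.9, Σxy = 41.5, Σx² = 86
Sxx = Σx² − (Σx)²/n = 86 − 81 = 5
Sxy = Σxy − (Σx)(Σy)/n = 41.5 − 44.55 = -3.05
b = Sxy/Sxx = -3.05/5 = -0.61
a = ȳ − b·x̄ = 2.475 − (-0.61)·4.5 = 5.22
ŷ(3) = 5.22 + (-0.61)·3 = 3.39
residual = y − ŷ = 3.5 − 3.39 = 0.11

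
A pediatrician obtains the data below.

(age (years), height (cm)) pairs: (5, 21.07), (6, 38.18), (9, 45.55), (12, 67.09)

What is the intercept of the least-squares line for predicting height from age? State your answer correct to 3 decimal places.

-3.518

n = 4, Σx = 32, Σy = 171.89, Σxy = 1549.46, Σx² = 286
Sxx = Σx² − (Σx)²/n = 286 − 256 = 30
Sxy = Σxy − (Σx)(Σy)/n = 1549.46 − 1375.12 = 174.34
b = Sxy/Sxx = 174.34/30 = 5.811333
a = ȳ − b·x̄ = 42.9725 − 5.811333·8 = -3.518167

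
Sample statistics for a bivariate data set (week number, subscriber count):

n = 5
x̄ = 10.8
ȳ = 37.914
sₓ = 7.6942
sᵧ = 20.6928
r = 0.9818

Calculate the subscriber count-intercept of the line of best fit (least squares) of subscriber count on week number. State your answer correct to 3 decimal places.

9.397

b = r · sᵧ/sₓ = 0.9818 · 20.6928/7.6942 = 2.640455
a = ȳ − b·x̄ = 37.914 − 2.640455·10.8 = 9.397083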